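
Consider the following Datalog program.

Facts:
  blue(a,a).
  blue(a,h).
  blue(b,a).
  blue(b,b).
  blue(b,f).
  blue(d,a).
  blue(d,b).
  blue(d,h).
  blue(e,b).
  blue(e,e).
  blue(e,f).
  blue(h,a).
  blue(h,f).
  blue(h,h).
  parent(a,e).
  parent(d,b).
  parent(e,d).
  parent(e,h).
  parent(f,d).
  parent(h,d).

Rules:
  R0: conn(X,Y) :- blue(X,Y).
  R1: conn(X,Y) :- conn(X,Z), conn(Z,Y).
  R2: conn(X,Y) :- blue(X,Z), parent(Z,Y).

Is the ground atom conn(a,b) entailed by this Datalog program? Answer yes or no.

round 1: derive conn(a,a) via R0 from blue(a,a)
round 1: derive conn(a,h) via R0 from blue(a,h)
round 1: derive conn(b,a) via R0 from blue(b,a)
round 1: derive conn(b,b) via R0 from blue(b,b)
round 1: derive conn(b,f) via R0 from blue(b,f)
round 1: derive conn(d,a) via R0 from blue(d,a)
round 1: derive conn(d,b) via R0 from blue(d,b)
round 1: derive conn(d,h) via R0 from blue(d,h)
round 1: derive conn(e,b) via R0 from blue(e,b)
round 1: derive conn(e,e) via R0 from blue(e,e)
round 1: derive conn(e,f) via R0 from blue(e,f)
round 1: derive conn(h,a) via R0 from blue(h,a)
round 1: derive conn(h,f) via R0 from blue(h,f)
round 1: derive conn(h,h) via R0 from blue(h,h)
round 1: derive conn(a,d) via R2 from blue(a,h), parent(h,d)
round 1: derive conn(a,e) via R2 from blue(a,a), parent(a,e)
round 1: derive conn(b,d) via R2 from blue(b,f), parent(f,d)
round 1: derive conn(b,e) via R2 from blue(b,a), parent(a,e)
round 1: derive conn(d,d) via R2 from blue(d,h), parent(h,d)
round 1: derive conn(d,e) via R2 from blue(d,a), parent(a,e)
round 1: derive conn(e,d) via R2 from blue(e,e), parent(e,d)
round 1: derive conn(e,h) via R2 from blue(e,e), parent(e,h)
round 1: derive conn(h,d) via R2 from blue(h,f), parent(f,d)
round 1: derive conn(h,e) via R2 from blue(h,a), parent(a,e)
round 2: derive conn(a,b) via R1 from conn(a,d), conn(d,b)
round 2: derive conn(a,f) via R1 from conn(a,e), conn(e,f)
round 2: derive conn(b,h) via R1 from conn(b,a), conn(a,h)
round 2: derive conn(d,f) via R1 from conn(d,b), conn(b,f)
round 2: derive conn(e,a) via R1 from conn(e,b), conn(b,a)
round 2: derive conn(h,b) via R1 from conn(h,d), conn(d,b)

yes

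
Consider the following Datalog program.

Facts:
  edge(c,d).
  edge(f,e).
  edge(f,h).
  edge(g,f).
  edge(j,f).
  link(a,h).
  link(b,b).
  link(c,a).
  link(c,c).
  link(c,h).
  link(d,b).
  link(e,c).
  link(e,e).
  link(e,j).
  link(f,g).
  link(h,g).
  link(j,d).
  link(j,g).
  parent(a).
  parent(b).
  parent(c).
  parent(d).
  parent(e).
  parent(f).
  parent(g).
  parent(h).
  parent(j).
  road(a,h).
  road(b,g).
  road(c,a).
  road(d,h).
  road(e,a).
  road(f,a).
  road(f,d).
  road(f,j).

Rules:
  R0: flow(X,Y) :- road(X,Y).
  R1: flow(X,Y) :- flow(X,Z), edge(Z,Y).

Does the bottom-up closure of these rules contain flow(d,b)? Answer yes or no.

round 1: derive flow(a,h) via R0 from road(a,h)
round 1: derive flow(b,g) via R0 from road(b,g)
round 1: derive flow(c,a) via R0 from road(c,a)
round 1: derive flow(d,h) via R0 from road(d,h)
round 1: derive flow(e,a) via R0 from road(e,a)
round 1: derive flow(f,a) via R0 from road(f,a)
round 1: derive flow(f,d) via R0 from road(f,d)
round 1: derive flow(f,j) via R0 from road(f,j)
round 2: derive flow(b,f) via R1 from flow(b,g), edge(g,f)
round 2: derive flow(f,f) via R1 from flow(f,j), edge(j,f)
round 3: derive flow(b,e) via R1 from flow(b,f), edge(f,e)
round 3: derive flow(b,h) via R1 from flow(b,f), edge(f,h)
round 3: derive flow(f,e) via R1 from flow(f,f), edge(f,e)
round 3: derive flow(f,h) via R1 from flow(f,f), edge(f,h)

no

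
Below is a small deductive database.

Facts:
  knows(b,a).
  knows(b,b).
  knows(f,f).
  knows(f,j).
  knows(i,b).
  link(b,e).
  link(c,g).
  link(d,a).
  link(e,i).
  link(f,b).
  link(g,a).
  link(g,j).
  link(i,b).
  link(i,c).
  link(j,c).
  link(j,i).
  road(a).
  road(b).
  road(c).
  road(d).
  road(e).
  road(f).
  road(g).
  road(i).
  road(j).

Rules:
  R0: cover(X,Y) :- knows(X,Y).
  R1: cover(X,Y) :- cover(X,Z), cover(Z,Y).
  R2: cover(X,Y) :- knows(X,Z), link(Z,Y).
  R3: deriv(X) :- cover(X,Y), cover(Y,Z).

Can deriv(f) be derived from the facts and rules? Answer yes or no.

yes

round 1: derive cover(b,a) via R0 from knows(b,a)
round 1: derive cover(b,b) via R0 from knows(b,b)
round 1: derive cover(f,f) via R0 from knows(f,f)
round 1: derive cover(f,j) via R0 from knows(f,j)
round 1: derive cover(i,b) via R0 from knows(i,b)
round 1: derive cover(b,e) via R2 from knows(b,b), link(b,e)
round 1: derive cover(f,b) via R2 from knows(f,f), link(f,b)
round 1: derive cover(f,c) via R2 from knows(f,j), link(j,c)
round 1: derive cover(f,i) via R2 from knows(f,j), link(j,i)
round 1: derive cover(i,e) via R2 from knows(i,b), link(b,e)
round 2: derive cover(f,a) via R1 from cover(f,b), cover(b,a)
round 2: derive cover(f,e) via R1 from cover(f,b), cover(b,e)
round 2: derive cover(i,a) via R1 from cover(i,b), cover(b,a)
round 2: derive deriv(b) via R3 from cover(b,b), cover(b,a)
round 2: derive deriv(f) via R3 from cover(f,b), cover(b,a)
round 2: derive deriv(i) via R3 from cover(i,b), cover(b,a)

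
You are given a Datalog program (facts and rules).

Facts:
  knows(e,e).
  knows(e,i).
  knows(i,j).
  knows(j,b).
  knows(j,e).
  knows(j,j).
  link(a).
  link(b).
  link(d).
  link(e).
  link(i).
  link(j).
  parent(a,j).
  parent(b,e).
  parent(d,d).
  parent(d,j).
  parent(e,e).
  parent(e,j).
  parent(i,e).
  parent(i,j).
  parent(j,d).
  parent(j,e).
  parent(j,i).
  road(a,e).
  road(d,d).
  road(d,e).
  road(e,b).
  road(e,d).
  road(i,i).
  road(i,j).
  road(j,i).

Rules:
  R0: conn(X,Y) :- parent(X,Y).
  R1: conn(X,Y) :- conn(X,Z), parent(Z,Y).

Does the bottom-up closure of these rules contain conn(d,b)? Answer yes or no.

round 1: derive conn(a,j) via R0 from parent(a,j)
round 1: derive conn(b,e) via R0 from parent(b,e)
round 1: derive conn(d,d) via R0 from parent(d,d)
round 1: derive conn(d,j) via R0 from parent(d,j)
round 1: derive conn(e,e) via R0 from parent(e,e)
round 1: derive conn(e,j) via R0 from parent(e,j)
round 1: derive conn(i,e) via R0 from parent(i,e)
round 1: derive conn(i,j) via R0 from parent(i,j)
round 1: derive conn(j,d) via R0 from parent(j,d)
round 1: derive conn(j,e) via R0 from parent(j,e)
round 1: derive conn(j,i) via R0 from parent(j,i)
round 2: derive conn(a,d) via R1 from conn(a,j), parent(j,d)
round 2: derive conn(a,e) via R1 from conn(a,j), parent(j,e)
round 2: derive conn(a,i) via R1 from conn(a,j), parent(j,i)
round 2: derive conn(b,j) via R1 from conn(b,e), parent(e,j)
round 2: derive conn(d,e) via R1 from conn(d,j), parent(j,e)
round 2: derive conn(d,i) via R1 from conn(d,j), parent(j,i)
round 2: derive conn(e,d) via R1 from conn(e,j), parent(j,d)
round 2: derive conn(e,i) via R1 from conn(e,j), parent(j,i)
round 2: derive conn(i,d) via R1 from conn(i,j), parent(j,d)
round 2: derive conn(i,i) via R1 from conn(i,j), parent(j,i)
round 2: derive conn(j,j) via R1 from conn(j,d), parent(d,j)
round 3: derive conn(b,d) via R1 from conn(b,j), parent(j,d)
round 3: derive conn(b,i) via R1 from conn(b,j), parent(j,i)

no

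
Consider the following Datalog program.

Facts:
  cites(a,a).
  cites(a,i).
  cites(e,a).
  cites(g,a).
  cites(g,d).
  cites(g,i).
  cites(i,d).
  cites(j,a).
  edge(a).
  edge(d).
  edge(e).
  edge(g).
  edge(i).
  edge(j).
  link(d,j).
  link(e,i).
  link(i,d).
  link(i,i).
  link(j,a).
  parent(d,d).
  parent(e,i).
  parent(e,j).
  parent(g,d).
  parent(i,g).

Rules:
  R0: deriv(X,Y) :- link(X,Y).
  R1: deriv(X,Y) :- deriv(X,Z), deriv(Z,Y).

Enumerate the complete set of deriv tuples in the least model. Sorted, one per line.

round 1: derive deriv(d,j) via R0 from link(d,j)
round 1: derive deriv(e,i) via R0 from link(e,i)
round 1: derive deriv(i,d) via R0 from link(i,d)
round 1: derive deriv(i,i) via R0 from link(i,i)
round 1: derive deriv(j,a) via R0 from link(j,a)
round 2: derive deriv(d,a) via R1 from deriv(d,j), deriv(j,a)
round 2: derive deriv(e,d) via R1 from deriv(e,i), deriv(i,d)
round 2: derive deriv(i,j) via R1 from deriv(i,d), deriv(d,j)
round 3: derive deriv(e,a) via R1 from deriv(e,d), deriv(d,a)
round 3: derive deriv(e,j) via R1 from deriv(e,d), deriv(d,j)
round 3: derive deriv(i,a) via R1 from deriv(i,d), deriv(d,a)

deriv(d,a)
deriv(d,j)
deriv(e,a)
deriv(e,d)
deriv(e,i)
deriv(e,j)
deriv(i,a)
deriv(i,d)
deriv(i,i)
deriv(i,j)
deriv(j,a)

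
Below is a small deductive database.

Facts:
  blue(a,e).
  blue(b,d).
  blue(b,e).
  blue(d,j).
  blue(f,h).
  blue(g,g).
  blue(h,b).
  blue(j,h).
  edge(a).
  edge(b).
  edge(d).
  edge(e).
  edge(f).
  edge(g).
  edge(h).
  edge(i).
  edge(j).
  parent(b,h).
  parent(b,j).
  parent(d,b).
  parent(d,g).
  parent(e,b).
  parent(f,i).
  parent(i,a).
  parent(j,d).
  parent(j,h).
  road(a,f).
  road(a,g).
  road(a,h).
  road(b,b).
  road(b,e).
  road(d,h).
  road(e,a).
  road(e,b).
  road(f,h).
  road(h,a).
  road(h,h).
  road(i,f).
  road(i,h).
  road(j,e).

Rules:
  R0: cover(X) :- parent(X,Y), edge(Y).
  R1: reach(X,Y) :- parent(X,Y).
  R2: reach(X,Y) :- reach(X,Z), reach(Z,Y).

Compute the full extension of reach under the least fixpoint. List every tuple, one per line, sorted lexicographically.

reach(b,b)
reach(b,d)
reach(b,g)
reach(b,h)
reach(b,j)
reach(d,b)
reach(d,d)
reach(d,g)
reach(d,h)
reach(d,j)
reach(e,b)
reach(e,d)
reach(e,g)
reach(e,h)
reach(e,j)
reach(f,a)
reach(f,i)
reach(i,a)
reach(j,b)
reach(j,d)
reach(j,g)
reach(j,h)
reach(j,j)

round 1: derive reach(b,h) via R1 from parent(b,h)
round 1: derive reach(b,j) via R1 from parent(b,j)
round 1: derive reach(d,b) via R1 from parent(d,b)
round 1: derive reach(d,g) via R1 from parent(d,g)
round 1: derive reach(e,b) via R1 from parent(e,b)
round 1: derive reach(f,i) via R1 from parent(f,i)
round 1: derive reach(i,a) via R1 from parent(i,a)
round 1: derive reach(j,d) via R1 from parent(j,d)
round 1: derive reach(j,h) via R1 from parent(j,h)
round 2: derive reach(b,d) via R2 from reach(b,j), reach(j,d)
round 2: derive reach(d,h) via R2 from reach(d,b), reach(b,h)
round 2: derive reach(d,j) via R2 from reach(d,b), reach(b,j)
round 2: derive reach(e,h) via R2 from reach(e,b), reach(b,h)
round 2: derive reach(e,j) via R2 from reach(e,b), reach(b,j)
round 2: derive reach(f,a) via R2 from reach(f,i), reach(i,a)
round 2: derive reach(j,b) via R2 from reach(j,d), reach(d,b)
round 2: derive reach(j,g) via R2 from reach(j,d), reach(d,g)
round 3: derive reach(b,b) via R2 from reach(b,d), reach(d,b)
round 3: derive reach(b,g) via R2 from reach(b,d), reach(d,g)
round 3: derive reach(d,d) via R2 from reach(d,b), reach(b,d)
round 3: derive reach(e,d) via R2 from reach(e,b), reach(b,d)
round 3: derive reach(e,g) via R2 from reach(e,j), reach(j,g)
round 3: derive reach(j,j) via R2 from reach(j,b), reach(b,j)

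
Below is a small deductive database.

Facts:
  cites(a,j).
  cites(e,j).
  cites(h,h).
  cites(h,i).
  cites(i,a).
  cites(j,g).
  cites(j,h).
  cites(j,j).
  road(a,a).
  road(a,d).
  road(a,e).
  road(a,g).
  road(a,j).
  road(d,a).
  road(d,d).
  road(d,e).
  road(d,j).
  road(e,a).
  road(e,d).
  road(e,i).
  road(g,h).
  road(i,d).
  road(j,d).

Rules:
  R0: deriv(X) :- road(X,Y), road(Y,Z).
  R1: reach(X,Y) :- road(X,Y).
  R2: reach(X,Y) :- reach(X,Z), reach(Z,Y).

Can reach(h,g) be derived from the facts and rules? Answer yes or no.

no

round 1: derive reach(a,a) via R1 from road(a,a)
round 1: derive reach(a,d) via R1 from road(a,d)
round 1: derive reach(a,e) via R1 from road(a,e)
round 1: derive reach(a,g) via R1 from road(a,g)
round 1: derive reach(a,j) via R1 from road(a,j)
round 1: derive reach(d,a) via R1 from road(d,a)
round 1: derive reach(d,d) via R1 from road(d,d)
round 1: derive reach(d,e) via R1 from road(d,e)
round 1: derive reach(d,j) via R1 from road(d,j)
round 1: derive reach(e,a) via R1 from road(e,a)
round 1: derive reach(e,d) via R1 from road(e,d)
round 1: derive reach(e,i) via R1 from road(e,i)
round 1: derive reach(g,h) via R1 from road(g,h)
round 1: derive reach(i,d) via R1 from road(i,d)
round 1: derive reach(j,d) via R1 from road(j,d)
round 2: derive reach(a,h) via R2 from reach(a,g), reach(g,h)
round 2: derive reach(a,i) via R2 from reach(a,e), reach(e,i)
round 2: derive reach(d,g) via R2 from reach(d,a), reach(a,g)
round 2: derive reach(d,i) via R2 from reach(d,e), reach(e,i)
round 2: derive reach(e,e) via R2 from reach(e,a), reach(a,e)
round 2: derive reach(e,g) via R2 from reach(e,a), reach(a,g)
round 2: derive reach(e,j) via R2 from reach(e,a), reach(a,j)
round 2: derive reach(i,a) via R2 from reach(i,d), reach(d,a)
round 2: derive reach(i,e) via R2 from reach(i,d), reach(d,e)
round 2: derive reach(i,j) via R2 from reach(i,d), reach(d,j)
round 2: derive reach(j,a) via R2 from reach(j,d), reach(d,a)
round 2: derive reach(j,e) via R2 from reach(j,d), reach(d,e)
round 2: derive reach(j,j) via R2 from reach(j,d), reach(d,j)
round 3: derive reach(d,h) via R2 from reach(d,a), reach(a,h)
round 3: derive reach(e,h) via R2 from reach(e,a), reach(a,h)
round 3: derive reach(i,g) via R2 from reach(i,a), reach(a,g)
round 3: derive reach(i,h) via R2 from reach(i,a), reach(a,h)
round 3: derive reach(i,i) via R2 from reach(i,a), reach(a,i)
round 3: derive reach(j,g) via R2 from reach(j,a), reach(a,g)
round 3: derive reach(j,h) via R2 from reach(j,a), reach(a,h)
round 3: derive reach(j,i) via R2 from reach(j,a), reach(a,i)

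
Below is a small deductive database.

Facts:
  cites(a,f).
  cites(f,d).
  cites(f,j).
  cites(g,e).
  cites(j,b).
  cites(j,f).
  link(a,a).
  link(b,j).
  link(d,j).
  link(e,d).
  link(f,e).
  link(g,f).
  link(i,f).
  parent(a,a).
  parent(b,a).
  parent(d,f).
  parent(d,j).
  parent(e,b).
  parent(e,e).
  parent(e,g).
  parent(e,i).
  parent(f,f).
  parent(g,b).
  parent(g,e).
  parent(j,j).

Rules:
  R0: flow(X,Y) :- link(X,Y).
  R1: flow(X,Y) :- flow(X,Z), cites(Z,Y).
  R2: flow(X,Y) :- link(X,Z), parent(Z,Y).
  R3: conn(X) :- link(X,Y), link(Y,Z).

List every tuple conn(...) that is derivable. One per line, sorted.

conn(a)
conn(e)
conn(f)
conn(g)
conn(i)

round 1: derive conn(a) via R3 from link(a,a), link(a,a)
round 1: derive conn(e) via R3 from link(e,d), link(d,j)
round 1: derive conn(f) via R3 from link(f,e), link(e,d)
round 1: derive conn(g) via R3 from link(g,f), link(f,e)
round 1: derive conn(i) via R3 from link(i,f), link(f,e)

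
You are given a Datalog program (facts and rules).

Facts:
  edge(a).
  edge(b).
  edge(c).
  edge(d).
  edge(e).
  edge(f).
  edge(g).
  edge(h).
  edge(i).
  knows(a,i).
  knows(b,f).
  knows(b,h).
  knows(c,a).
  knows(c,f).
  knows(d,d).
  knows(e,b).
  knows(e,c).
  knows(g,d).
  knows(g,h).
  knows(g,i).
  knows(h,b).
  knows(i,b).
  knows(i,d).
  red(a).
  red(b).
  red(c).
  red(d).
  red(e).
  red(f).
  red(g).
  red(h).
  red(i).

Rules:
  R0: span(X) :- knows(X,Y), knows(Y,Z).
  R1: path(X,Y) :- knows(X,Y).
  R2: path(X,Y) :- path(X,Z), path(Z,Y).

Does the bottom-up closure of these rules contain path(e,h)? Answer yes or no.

yes

round 1: derive path(a,i) via R1 from knows(a,i)
round 1: derive path(b,f) via R1 from knows(b,f)
round 1: derive path(b,h) via R1 from knows(b,h)
round 1: derive path(c,a) via R1 from knows(c,a)
round 1: derive path(c,f) via R1 from knows(c,f)
round 1: derive path(d,d) via R1 from knows(d,d)
round 1: derive path(e,b) via R1 from knows(e,b)
round 1: derive path(e,c) via R1 from knows(e,c)
round 1: derive path(g,d) via R1 from knows(g,d)
round 1: derive path(g,h) via R1 from knows(g,h)
round 1: derive path(g,i) via R1 from knows(g,i)
round 1: derive path(h,b) via R1 from knows(h,b)
round 1: derive path(i,b) via R1 from knows(i,b)
round 1: derive path(i,d) via R1 from knows(i,d)
round 2: derive path(a,b) via R2 from path(a,i), path(i,b)
round 2: derive path(a,d) via R2 from path(a,i), path(i,d)
round 2: derive path(b,b) via R2 from path(b,h), path(h,b)
round 2: derive path(c,i) via R2 from path(c,a), path(a,i)
round 2: derive path(e,a) via R2 from path(e,c), path(c,a)
round 2: derive path(e,f) via R2 from path(e,b), path(b,f)
round 2: derive path(e,h) via R2 from path(e,b), path(b,h)
round 2: derive path(g,b) via R2 from path(g,h), path(h,b)
round 2: derive path(h,f) via R2 from path(h,b), path(b,f)
round 2: derive path(h,h) via R2 from path(h,b), path(b,h)
round 2: derive path(i,f) via R2 from path(i,b), path(b,f)
round 2: derive path(i,h) via R2 from path(i,b), path(b,h)
round 3: derive path(a,f) via R2 from path(a,b), path(b,f)
round 3: derive path(a,h) via R2 from path(a,b), path(b,h)
round 3: derive path(c,b) via R2 from path(c,a), path(a,b)
round 3: derive path(c,d) via R2 from path(c,a), path(a,d)
round 3: derive path(c,h) via R2 from path(c,i), path(i,h)
round 3: derive path(e,d) via R2 from path(e,a), path(a,d)
round 3: derive path(e,i) via R2 from path(e,a), path(a,i)
round 3: derive path(g,f) via R2 from path(g,b), path(b,f)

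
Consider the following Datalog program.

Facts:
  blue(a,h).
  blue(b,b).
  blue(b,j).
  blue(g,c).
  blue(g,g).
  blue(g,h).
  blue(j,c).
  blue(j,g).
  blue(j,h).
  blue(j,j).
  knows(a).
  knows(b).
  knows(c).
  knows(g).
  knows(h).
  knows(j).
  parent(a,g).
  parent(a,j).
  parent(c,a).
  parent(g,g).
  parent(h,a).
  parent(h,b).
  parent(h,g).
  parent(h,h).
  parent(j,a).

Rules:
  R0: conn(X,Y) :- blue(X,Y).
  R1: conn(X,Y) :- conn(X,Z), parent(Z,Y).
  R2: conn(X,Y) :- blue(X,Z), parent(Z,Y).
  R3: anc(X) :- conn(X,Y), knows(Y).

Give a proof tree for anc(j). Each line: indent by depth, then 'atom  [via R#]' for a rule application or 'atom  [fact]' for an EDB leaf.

round 1: derive conn(a,h) via R0 from blue(a,h)
round 1: derive conn(b,b) via R0 from blue(b,b)
round 1: derive conn(b,j) via R0 from blue(b,j)
round 1: derive conn(g,c) via R0 from blue(g,c)
round 1: derive conn(g,g) via R0 from blue(g,g)
round 1: derive conn(g,h) via R0 from blue(g,h)
round 1: derive conn(j,c) via R0 from blue(j,c)
round 1: derive conn(j,g) via R0 from blue(j,g)
round 1: derive conn(j,h) via R0 from blue(j,h)
round 1: derive conn(j,j) via R0 from blue(j,j)
round 1: derive conn(a,a) via R2 from blue(a,h), parent(h,a)
round 1: derive conn(a,b) via R2 from blue(a,h), parent(h,b)
round 1: derive conn(a,g) via R2 from blue(a,h), parent(h,g)
round 1: derive conn(b,a) via R2 from blue(b,j), parent(j,a)
round 1: derive conn(g,a) via R2 from blue(g,c), parent(c,a)
round 1: derive conn(g,b) via R2 from blue(g,h), parent(h,b)
round 1: derive conn(j,a) via R2 from blue(j,c), parent(c,a)
round 1: derive conn(j,b) via R2 from blue(j,h), parent(h,b)
round 2: derive conn(a,j) via R1 from conn(a,a), parent(a,j)
round 2: derive conn(b,g) via R1 from conn(b,a), parent(a,g)
round 2: derive conn(g,j) via R1 from conn(g,a), parent(a,j)
round 2: derive anc(a) via R3 from conn(a,a), knows(a)
round 2: derive anc(b) via R3 from conn(b,a), knows(a)
round 2: derive anc(g) via R3 from conn(g,a), knows(a)
round 2: derive anc(j) via R3 from conn(j,a), knows(a)

anc(j)  [via R3]
  conn(j,a)  [via R2]
    blue(j,c)  [fact]
    parent(c,a)  [fact]
  knows(a)  [fact]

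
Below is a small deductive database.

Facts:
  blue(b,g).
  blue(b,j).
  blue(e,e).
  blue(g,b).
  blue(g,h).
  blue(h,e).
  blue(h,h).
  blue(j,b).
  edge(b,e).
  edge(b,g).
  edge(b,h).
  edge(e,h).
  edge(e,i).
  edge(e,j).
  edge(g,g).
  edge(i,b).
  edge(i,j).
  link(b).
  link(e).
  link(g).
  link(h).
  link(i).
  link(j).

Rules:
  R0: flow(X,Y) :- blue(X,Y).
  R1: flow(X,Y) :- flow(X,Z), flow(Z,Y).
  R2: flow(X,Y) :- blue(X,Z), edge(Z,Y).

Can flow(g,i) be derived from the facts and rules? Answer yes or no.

round 1: derive flow(b,g) via R0 from blue(b,g)
round 1: derive flow(b,j) via R0 from blue(b,j)
round 1: derive flow(e,e) via R0 from blue(e,e)
round 1: derive flow(g,b) via R0 from blue(g,b)
round 1: derive flow(g,h) via R0 from blue(g,h)
round 1: derive flow(h,e) via R0 from blue(h,e)
round 1: derive flow(h,h) via R0 from blue(h,h)
round 1: derive flow(j,b) via R0 from blue(j,b)
round 1: derive flow(e,h) via R2 from blue(e,e), edge(e,h)
round 1: derive flow(e,i) via R2 from blue(e,e), edge(e,i)
round 1: derive flow(e,j) via R2 from blue(e,e), edge(e,j)
round 1: derive flow(g,e) via R2 from blue(g,b), edge(b,e)
round 1: derive flow(g,g) via R2 from blue(g,b), edge(b,g)
round 1: derive flow(h,i) via R2 from blue(h,e), edge(e,i)
round 1: derive flow(h,j) via R2 from blue(h,e), edge(e,j)
round 1: derive flow(j,e) via R2 from blue(j,b), edge(b,e)
round 1: derive flow(j,g) via R2 from blue(j,b), edge(b,g)
round 1: derive flow(j,h) via R2 from blue(j,b), edge(b,h)
round 2: derive flow(b,b) via R1 from flow(b,g), flow(g,b)
round 2: derive flow(b,e) via R1 from flow(b,g), flow(g,e)
round 2: derive flow(b,h) via R1 from flow(b,g), flow(g,h)
round 2: derive flow(e,b) via R1 from flow(e,j), flow(j,b)
round 2: derive flow(e,g) via R1 from flow(e,j), flow(j,g)
round 2: derive flow(g,i) via R1 from flow(g,e), flow(e,i)
round 2: derive flow(g,j) via R1 from flow(g,b), flow(b,j)
round 2: derive flow(h,b) via R1 from flow(h,j), flow(j,b)
round 2: derive flow(h,g) via R1 from flow(h,j), flow(j,g)
round 2: derive flow(j,i) via R1 from flow(j,e), flow(e,i)
round 2: derive flow(j,j) via R1 from flow(j,b), flow(b,j)
round 3: derive flow(b,i) via R1 from flow(b,e), flow(e,i)

yes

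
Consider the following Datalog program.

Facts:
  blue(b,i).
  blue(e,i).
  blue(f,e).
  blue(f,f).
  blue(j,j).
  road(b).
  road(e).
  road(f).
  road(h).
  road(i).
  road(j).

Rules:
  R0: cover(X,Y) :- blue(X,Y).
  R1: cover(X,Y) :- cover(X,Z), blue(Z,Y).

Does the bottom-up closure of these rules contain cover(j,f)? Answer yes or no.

no

round 1: derive cover(b,i) via R0 from blue(b,i)
round 1: derive cover(e,i) via R0 from blue(e,i)
round 1: derive cover(f,e) via R0 from blue(f,e)
round 1: derive cover(f,f) via R0 from blue(f,f)
round 1: derive cover(j,j) via R0 from blue(j,j)
round 2: derive cover(f,i) via R1 from cover(f,e), blue(e,i)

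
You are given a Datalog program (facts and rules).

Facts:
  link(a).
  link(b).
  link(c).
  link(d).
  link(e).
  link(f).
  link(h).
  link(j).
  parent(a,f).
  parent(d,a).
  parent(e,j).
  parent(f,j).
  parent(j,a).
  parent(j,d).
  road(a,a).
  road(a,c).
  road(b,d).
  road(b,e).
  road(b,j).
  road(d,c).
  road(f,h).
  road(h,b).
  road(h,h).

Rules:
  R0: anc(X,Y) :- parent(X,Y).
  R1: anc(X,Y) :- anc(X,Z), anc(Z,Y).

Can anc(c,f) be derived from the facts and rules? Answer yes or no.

no

round 1: derive anc(a,f) via R0 from parent(a,f)
round 1: derive anc(d,a) via R0 from parent(d,a)
round 1: derive anc(e,j) via R0 from parent(e,j)
round 1: derive anc(f,j) via R0 from parent(f,j)
round 1: derive anc(j,a) via R0 from parent(j,a)
round 1: derive anc(j,d) via R0 from parent(j,d)
round 2: derive anc(a,j) via R1 from anc(a,f), anc(f,j)
round 2: derive anc(d,f) via R1 from anc(d,a), anc(a,f)
round 2: derive anc(e,a) via R1 from anc(e,j), anc(j,a)
round 2: derive anc(e,d) via R1 from anc(e,j), anc(j,d)
round 2: derive anc(f,a) via R1 from anc(f,j), anc(j,a)
round 2: derive anc(f,d) via R1 from anc(f,j), anc(j,d)
round 2: derive anc(j,f) via R1 from anc(j,a), anc(a,f)
round 3: derive anc(a,a) via R1 from anc(a,f), anc(f,a)
round 3: derive anc(a,d) via R1 from anc(a,f), anc(f,d)
round 3: derive anc(d,d) via R1 from anc(d,f), anc(f,d)
round 3: derive anc(d,j) via R1 from anc(d,a), anc(a,j)
round 3: derive anc(e,f) via R1 from anc(e,a), anc(a,f)
round 3: derive anc(f,f) via R1 from anc(f,a), anc(a,f)
round 3: derive anc(j,j) via R1 from anc(j,a), anc(a,j)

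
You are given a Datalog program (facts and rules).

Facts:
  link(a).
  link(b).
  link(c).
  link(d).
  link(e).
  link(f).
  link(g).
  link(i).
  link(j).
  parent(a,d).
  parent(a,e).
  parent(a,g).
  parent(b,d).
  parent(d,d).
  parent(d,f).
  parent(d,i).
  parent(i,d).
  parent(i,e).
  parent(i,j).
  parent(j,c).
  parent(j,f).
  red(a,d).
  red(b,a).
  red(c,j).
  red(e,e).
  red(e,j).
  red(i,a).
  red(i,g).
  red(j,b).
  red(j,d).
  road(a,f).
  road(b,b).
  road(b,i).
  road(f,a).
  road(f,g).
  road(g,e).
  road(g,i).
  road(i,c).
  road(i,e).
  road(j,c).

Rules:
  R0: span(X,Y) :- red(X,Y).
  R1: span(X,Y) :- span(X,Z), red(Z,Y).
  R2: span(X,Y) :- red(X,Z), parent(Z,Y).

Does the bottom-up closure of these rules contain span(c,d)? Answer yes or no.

yes

round 1: derive span(a,d) via R0 from red(a,d)
round 1: derive span(b,a) via R0 from red(b,a)
round 1: derive span(c,j) via R0 from red(c,j)
round 1: derive span(e,e) via R0 from red(e,e)
round 1: derive span(e,j) via R0 from red(e,j)
round 1: derive span(i,a) via R0 from red(i,a)
round 1: derive span(i,g) via R0 from red(i,g)
round 1: derive span(j,b) via R0 from red(j,b)
round 1: derive span(j,d) via R0 from red(j,d)
round 1: derive span(a,f) via R2 from red(a,d), parent(d,f)
round 1: derive span(a,i) via R2 from red(a,d), parent(d,i)
round 1: derive span(b,d) via R2 from red(b,a), parent(a,d)
round 1: derive span(b,e) via R2 from red(b,a), parent(a,e)
round 1: derive span(b,g) via R2 from red(b,a), parent(a,g)
round 1: derive span(c,c) via R2 from red(c,j), parent(j,c)
round 1: derive span(c,f) via R2 from red(c,j), parent(j,f)
round 1: derive span(e,c) via R2 from red(e,j), parent(j,c)
round 1: derive span(e,f) via R2 from red(e,j), parent(j,f)
round 1: derive span(i,d) via R2 from red(i,a), parent(a,d)
round 1: derive span(i,e) via R2 from red(i,a), parent(a,e)
round 1: derive span(j,f) via R2 from red(j,d), parent(d,f)
round 1: derive span(j,i) via R2 from red(j,d), parent(d,i)
round 2: derive span(a,a) via R1 from span(a,i), red(i,a)
round 2: derive span(a,g) via R1 from span(a,i), red(i,g)
round 2: derive span(b,j) via R1 from span(b,e), red(e,j)
round 2: derive span(c,b) via R1 from span(c,j), red(j,b)
round 2: derive span(c,d) via R1 from span(c,j), red(j,d)
round 2: derive span(e,b) via R1 from span(e,j), red(j,b)
round 2: derive span(e,d) via R1 from span(e,j), red(j,d)
round 2: derive span(i,j) via R1 from span(i,e), red(e,j)
round 2: derive span(j,a) via R1 from span(j,b), red(b,a)
round 2: derive span(j,g) via R1 from span(j,i), red(i,g)
round 3: derive span(b,b) via R1 from span(b,j), red(j,b)
round 3: derive span(c,a) via R1 from span(c,b), red(b,a)
round 3: derive span(e,a) via R1 from span(e,b), red(b,a)
round 3: derive span(i,b) via R1 from span(i,j), red(j,b)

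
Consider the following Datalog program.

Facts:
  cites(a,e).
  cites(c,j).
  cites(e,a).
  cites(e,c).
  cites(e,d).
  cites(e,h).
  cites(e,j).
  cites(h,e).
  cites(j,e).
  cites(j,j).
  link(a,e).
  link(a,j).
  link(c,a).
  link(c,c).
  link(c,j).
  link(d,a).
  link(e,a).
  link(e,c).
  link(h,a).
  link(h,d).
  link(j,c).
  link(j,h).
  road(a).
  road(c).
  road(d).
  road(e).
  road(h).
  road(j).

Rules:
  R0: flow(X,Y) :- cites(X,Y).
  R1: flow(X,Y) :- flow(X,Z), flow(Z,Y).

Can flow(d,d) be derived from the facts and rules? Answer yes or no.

round 1: derive flow(a,e) via R0 from cites(a,e)
round 1: derive flow(c,j) via R0 from cites(c,j)
round 1: derive flow(e,a) via R0 from cites(e,a)
round 1: derive flow(e,c) via R0 from cites(e,c)
round 1: derive flow(e,d) via R0 from cites(e,d)
round 1: derive flow(e,h) via R0 from cites(e,h)
round 1: derive flow(e,j) via R0 from cites(e,j)
round 1: derive flow(h,e) via R0 from cites(h,e)
round 1: derive flow(j,e) via R0 from cites(j,e)
round 1: derive flow(j,j) via R0 from cites(j,j)
round 2: derive flow(a,a) via R1 from flow(a,e), flow(e,a)
round 2: derive flow(a,c) via R1 from flow(a,e), flow(e,c)
round 2: derive flow(a,d) via R1 from flow(a,e), flow(e,d)
round 2: derive flow(a,h) via R1 from flow(a,e), flow(e,h)
round 2: derive flow(a,j) via R1 from flow(a,e), flow(e,j)
round 2: derive flow(c,e) via R1 from flow(c,j), flow(j,e)
round 2: derive flow(e,e) via R1 from flow(e,a), flow(a,e)
round 2: derive flow(h,a) via R1 from flow(h,e), flow(e,a)
round 2: derive flow(h,c) via R1 from flow(h,e), flow(e,c)
round 2: derive flow(h,d) via R1 from flow(h,e), flow(e,d)
round 2: derive flow(h,h) via R1 from flow(h,e), flow(e,h)
round 2: derive flow(h,j) via R1 from flow(h,e), flow(e,j)
round 2: derive flow(j,a) via R1 from flow(j,e), flow(e,a)
round 2: derive flow(j,c) via R1 from flow(j,e), flow(e,c)
round 2: derive flow(j,d) via R1 from flow(j,e), flow(e,d)
round 2: derive flow(j,h) via R1 from flow(j,e), flow(e,h)
round 3: derive flow(c,a) via R1 from flow(c,e), flow(e,a)
round 3: derive flow(c,c) via R1 from flow(c,e), flow(e,c)
round 3: derive flow(c,d) via R1 from flow(c,e), flow(e,d)
round 3: derive flow(c,h) via R1 from flow(c,e), flow(e,h)

no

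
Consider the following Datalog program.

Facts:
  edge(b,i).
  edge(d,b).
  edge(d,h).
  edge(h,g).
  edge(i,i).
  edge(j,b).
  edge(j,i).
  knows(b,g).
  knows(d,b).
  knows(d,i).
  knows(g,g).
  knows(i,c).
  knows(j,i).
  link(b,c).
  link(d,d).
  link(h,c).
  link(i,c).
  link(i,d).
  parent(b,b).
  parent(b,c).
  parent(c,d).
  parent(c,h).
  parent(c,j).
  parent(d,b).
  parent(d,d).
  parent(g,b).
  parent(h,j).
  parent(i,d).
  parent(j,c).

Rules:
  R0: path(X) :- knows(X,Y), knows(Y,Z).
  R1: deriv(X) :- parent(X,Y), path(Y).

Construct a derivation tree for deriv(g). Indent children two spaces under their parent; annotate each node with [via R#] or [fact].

deriv(g)  [via R1]
  parent(g,b)  [fact]
  path(b)  [via R0]
    knows(b,g)  [fact]
    knows(g,g)  [fact]

round 1: derive path(b) via R0 from knows(b,g), knows(g,g)
round 1: derive path(d) via R0 from knows(d,b), knows(b,g)
round 1: derive path(g) via R0 from knows(g,g), knows(g,g)
round 1: derive path(j) via R0 from knows(j,i), knows(i,c)
round 2: derive deriv(b) via R1 from parent(b,b), path(b)
round 2: derive deriv(c) via R1 from parent(c,d), path(d)
round 2: derive deriv(d) via R1 from parent(d,b), path(b)
round 2: derive deriv(g) via R1 from parent(g,b), path(b)
round 2: derive deriv(h) via R1 from parent(h,j), path(j)
round 2: derive deriv(i) via R1 from parent(i,d), path(d)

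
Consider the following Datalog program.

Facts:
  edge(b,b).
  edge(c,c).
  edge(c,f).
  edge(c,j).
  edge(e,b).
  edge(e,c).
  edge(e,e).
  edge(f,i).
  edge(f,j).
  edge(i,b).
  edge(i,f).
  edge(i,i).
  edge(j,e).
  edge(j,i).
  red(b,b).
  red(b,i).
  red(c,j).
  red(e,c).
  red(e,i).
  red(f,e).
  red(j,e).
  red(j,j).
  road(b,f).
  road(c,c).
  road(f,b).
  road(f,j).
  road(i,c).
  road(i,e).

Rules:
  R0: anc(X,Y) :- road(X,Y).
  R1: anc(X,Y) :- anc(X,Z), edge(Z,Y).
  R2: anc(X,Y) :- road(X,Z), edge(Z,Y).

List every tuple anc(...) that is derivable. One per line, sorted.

anc(b,b)
anc(b,c)
anc(b,e)
anc(b,f)
anc(b,i)
anc(b,j)
anc(c,b)
anc(c,c)
anc(c,e)
anc(c,f)
anc(c,i)
anc(c,j)
anc(f,b)
anc(f,c)
anc(f,e)
anc(f,f)
anc(f,i)
anc(f,j)
anc(i,b)
anc(i,c)
anc(i,e)
anc(i,f)
anc(i,i)
anc(i,j)

round 1: derive anc(b,f) via R0 from road(b,f)
round 1: derive anc(c,c) via R0 from road(c,c)
round 1: derive anc(f,b) via R0 from road(f,b)
round 1: derive anc(f,j) via R0 from road(f,j)
round 1: derive anc(i,c) via R0 from road(i,c)
round 1: derive anc(i,e) via R0 from road(i,e)
round 1: derive anc(b,i) via R2 from road(b,f), edge(f,i)
round 1: derive anc(b,j) via R2 from road(b,f), edge(f,j)
round 1: derive anc(c,f) via R2 from road(c,c), edge(c,f)
round 1: derive anc(c,j) via R2 from road(c,c), edge(c,j)
round 1: derive anc(f,e) via R2 from road(f,j), edge(j,e)
round 1: derive anc(f,i) via R2 from road(f,j), edge(j,i)
round 1: derive anc(i,b) via R2 from road(i,e), edge(e,b)
round 1: derive anc(i,f) via R2 from road(i,c), edge(c,f)
round 1: derive anc(i,j) via R2 from road(i,c), edge(c,j)
round 2: derive anc(b,b) via R1 from anc(b,i), edge(i,b)
round 2: derive anc(b,e) via R1 from anc(b,j), edge(j,e)
round 2: derive anc(c,e) via R1 from anc(c,j), edge(j,e)
round 2: derive anc(c,i) via R1 from anc(c,f), edge(f,i)
round 2: derive anc(f,c) via R1 from anc(f,e), edge(e,c)
round 2: derive anc(f,f) via R1 from anc(f,i), edge(i,f)
round 2: derive anc(i,i) via R1 from anc(i,f), edge(f,i)
round 3: derive anc(b,c) via R1 from anc(b,e), edge(e,c)
round 3: derive anc(c,b) via R1 from anc(c,e), edge(e,b)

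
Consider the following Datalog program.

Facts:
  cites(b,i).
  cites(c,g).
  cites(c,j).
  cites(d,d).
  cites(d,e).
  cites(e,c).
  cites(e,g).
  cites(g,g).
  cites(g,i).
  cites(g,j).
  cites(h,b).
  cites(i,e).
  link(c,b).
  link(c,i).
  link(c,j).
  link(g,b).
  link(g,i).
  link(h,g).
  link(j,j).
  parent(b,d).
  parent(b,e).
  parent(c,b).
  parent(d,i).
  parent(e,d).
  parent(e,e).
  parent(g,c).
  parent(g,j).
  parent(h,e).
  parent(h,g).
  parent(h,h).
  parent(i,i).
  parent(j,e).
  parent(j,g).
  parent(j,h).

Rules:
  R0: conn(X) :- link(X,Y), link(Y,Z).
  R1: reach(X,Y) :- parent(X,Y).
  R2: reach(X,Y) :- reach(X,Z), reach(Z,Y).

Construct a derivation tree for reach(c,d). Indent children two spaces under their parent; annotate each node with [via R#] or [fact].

round 1: derive reach(b,d) via R1 from parent(b,d)
round 1: derive reach(b,e) via R1 from parent(b,e)
round 1: derive reach(c,b) via R1 from parent(c,b)
round 1: derive reach(d,i) via R1 from parent(d,i)
round 1: derive reach(e,d) via R1 from parent(e,d)
round 1: derive reach(e,e) via R1 from parent(e,e)
round 1: derive reach(g,c) via R1 from parent(g,c)
round 1: derive reach(g,j) via R1 from parent(g,j)
round 1: derive reach(h,e) via R1 from parent(h,e)
round 1: derive reach(h,g) via R1 from parent(h,g)
round 1: derive reach(h,h) via R1 from parent(h,h)
round 1: derive reach(i,i) via R1 from parent(i,i)
round 1: derive reach(j,e) via R1 from parent(j,e)
round 1: derive reach(j,g) via R1 from parent(j,g)
round 1: derive reach(j,h) via R1 from parent(j,h)
round 2: derive reach(b,i) via R2 from reach(b,d), reach(d,i)
round 2: derive reach(c,d) via R2 from reach(c,b), reach(b,d)
round 2: derive reach(c,e) via R2 from reach(c,b), reach(b,e)
round 2: derive reach(e,i) via R2 from reach(e,d), reach(d,i)
round 2: derive reach(g,b) via R2 from reach(g,c), reach(c,b)
round 2: derive reach(g,e) via R2 from reach(g,j), reach(j,e)
round 2: derive reach(g,g) via R2 from reach(g,j), reach(j,g)
round 2: derive reach(g,h) via R2 from reach(g,j), reach(j,h)
round 2: derive reach(h,c) via R2 from reach(h,g), reach(g,c)
round 2: derive reach(h,d) via R2 from reach(h,e), reach(e,d)
round 2: derive reach(h,j) via R2 from reach(h,g), reach(g,j)
round 2: derive reach(j,c) via R2 from reach(j,g), reach(g,c)
round 2: derive reach(j,d) via R2 from reach(j,e), reach(e,d)
round 2: derive reach(j,j) via R2 from reach(j,g), reach(g,j)
round 3: derive reach(c,i) via R2 from reach(c,b), reach(b,i)
round 3: derive reach(g,d) via R2 from reach(g,b), reach(b,d)
round 3: derive reach(g,i) via R2 from reach(g,b), reach(b,i)
round 3: derive reach(h,b) via R2 from reach(h,c), reach(c,b)
round 3: derive reach(h,i) via R2 from reach(h,d), reach(d,i)
round 3: derive reach(j,b) via R2 from reach(j,c), reach(c,b)
round 3: derive reach(j,i) via R2 from reach(j,d), reach(d,i)

reach(c,d)  [via R2]
  reach(c,b)  [via R1]
    parent(c,b)  [fact]
  reach(b,d)  [via R1]
    parent(b,d)  [fact]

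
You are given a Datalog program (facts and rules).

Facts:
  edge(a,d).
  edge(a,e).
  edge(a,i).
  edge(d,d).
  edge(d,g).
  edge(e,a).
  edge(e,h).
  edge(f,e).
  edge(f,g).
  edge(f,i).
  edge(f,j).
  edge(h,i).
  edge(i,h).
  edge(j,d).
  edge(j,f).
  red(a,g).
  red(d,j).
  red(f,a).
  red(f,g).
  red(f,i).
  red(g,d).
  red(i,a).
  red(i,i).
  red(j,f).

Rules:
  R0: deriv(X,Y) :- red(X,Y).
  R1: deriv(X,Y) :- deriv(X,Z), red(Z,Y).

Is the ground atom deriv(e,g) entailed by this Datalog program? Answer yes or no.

no

round 1: derive deriv(a,g) via R0 from red(a,g)
round 1: derive deriv(d,j) via R0 from red(d,j)
round 1: derive deriv(f,a) via R0 from red(f,a)
round 1: derive deriv(f,g) via R0 from red(f,g)
round 1: derive deriv(f,i) via R0 from red(f,i)
round 1: derive deriv(g,d) via R0 from red(g,d)
round 1: derive deriv(i,a) via R0 from red(i,a)
round 1: derive deriv(i,i) via R0 from red(i,i)
round 1: derive deriv(j,f) via R0 from red(j,f)
round 2: derive deriv(a,d) via R1 from deriv(a,g), red(g,d)
round 2: derive deriv(d,f) via R1 from deriv(d,j), red(j,f)
round 2: derive deriv(f,d) via R1 from deriv(f,g), red(g,d)
round 2: derive deriv(g,j) via R1 from deriv(g,d), red(d,j)
round 2: derive deriv(i,g) via R1 from deriv(i,a), red(a,g)
round 2: derive deriv(j,a) via R1 from deriv(j,f), red(f,a)
round 2: derive deriv(j,g) via R1 from deriv(j,f), red(f,g)
round 2: derive deriv(j,i) via R1 from deriv(j,f), red(f,i)
round 3: derive deriv(a,j) via R1 from deriv(a,d), red(d,j)
round 3: derive deriv(d,a) via R1 from deriv(d,f), red(f,a)
round 3: derive deriv(d,g) via R1 from deriv(d,f), red(f,g)
round 3: derive deriv(d,i) via R1 from deriv(d,f), red(f,i)
round 3: derive deriv(f,j) via R1 from deriv(f,d), red(d,j)
round 3: derive deriv(g,f) via R1 from deriv(g,j), red(j,f)
round 3: derive deriv(i,d) via R1 from deriv(i,g), red(g,d)
round 3: derive deriv(j,d) via R1 from deriv(j,g), red(g,d)
round 4: derive deriv(a,f) via R1 from deriv(a,j), red(j,f)
round 4: derive deriv(d,d) via R1 from deriv(d,g), red(g,d)
round 4: derive deriv(f,f) via R1 from deriv(f,j), red(j,f)
round 4: derive deriv(g,a) via R1 from deriv(g,f), red(f,a)
round 4: derive deriv(g,g) via R1 from deriv(g,f), red(f,g)
round 4: derive deriv(g,i) via R1 from deriv(g,f), red(f,i)
round 4: derive deriv(i,j) via R1 from deriv(i,d), red(d,j)
round 4: derive deriv(j,j) via R1 from deriv(j,d), red(d,j)
round 5: derive deriv(a,a) via R1 from deriv(a,f), red(f,a)
round 5: derive deriv(a,i) via R1 from deriv(a,f), red(f,i)
round 5: derive deriv(i,f) via R1 from deriv(i,j), red(j,f)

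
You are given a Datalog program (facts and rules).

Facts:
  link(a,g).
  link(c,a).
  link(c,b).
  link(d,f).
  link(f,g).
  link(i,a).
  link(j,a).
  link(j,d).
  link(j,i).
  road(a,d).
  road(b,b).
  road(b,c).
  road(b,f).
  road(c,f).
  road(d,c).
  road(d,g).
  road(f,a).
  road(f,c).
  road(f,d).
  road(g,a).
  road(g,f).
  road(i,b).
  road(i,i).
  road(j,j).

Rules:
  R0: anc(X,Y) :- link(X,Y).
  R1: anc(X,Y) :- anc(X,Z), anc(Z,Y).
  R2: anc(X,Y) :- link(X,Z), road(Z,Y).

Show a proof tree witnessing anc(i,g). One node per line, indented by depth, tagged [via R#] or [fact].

anc(i,g)  [via R1]
  anc(i,a)  [via R0]
    link(i,a)  [fact]
  anc(a,g)  [via R0]
    link(a,g)  [fact]

round 1: derive anc(a,g) via R0 from link(a,g)
round 1: derive anc(c,a) via R0 from link(c,a)
round 1: derive anc(c,b) via R0 from link(c,b)
round 1: derive anc(d,f) via R0 from link(d,f)
round 1: derive anc(f,g) via R0 from link(f,g)
round 1: derive anc(i,a) via R0 from link(i,a)
round 1: derive anc(j,a) via R0 from link(j,a)
round 1: derive anc(j,d) via R0 from link(j,d)
round 1: derive anc(j,i) via R0 from link(j,i)
round 1: derive anc(a,a) via R2 from link(a,g), road(g,a)
round 1: derive anc(a,f) via R2 from link(a,g), road(g,f)
round 1: derive anc(c,c) via R2 from link(c,b), road(b,c)
round 1: derive anc(c,d) via R2 from link(c,a), road(a,d)
round 1: derive anc(c,f) via R2 from link(c,b), road(b,f)
round 1: derive anc(d,a) via R2 from link(d,f), road(f,a)
round 1: derive anc(d,c) via R2 from link(d,f), road(f,c)
round 1: derive anc(d,d) via R2 from link(d,f), road(f,d)
round 1: derive anc(f,a) via R2 from link(f,g), road(g,a)
round 1: derive anc(f,f) via R2 from link(f,g), road(g,f)
round 1: derive anc(i,d) via R2 from link(i,a), road(a,d)
round 1: derive anc(j,b) via R2 from link(j,i), road(i,b)
round 1: derive anc(j,c) via R2 from link(j,d), road(d,c)
round 1: derive anc(j,g) via R2 from link(j,d), road(d,g)
round 2: derive anc(c,g) via R1 from anc(c,a), anc(a,g)
round 2: derive anc(d,b) via R1 from anc(d,c), anc(c,b)
round 2: derive anc(d,g) via R1 from anc(d,a), anc(a,g)
round 2: derive anc(i,c) via R1 from anc(i,d), anc(d,c)
round 2: derive anc(i,f) via R1 from anc(i,a), anc(a,f)
round 2: derive anc(i,g) via R1 from anc(i,a), anc(a,g)
round 2: derive anc(j,f) via R1 from anc(j,a), anc(a,f)
round 3: derive anc(i,b) via R1 from anc(i,c), anc(c,b)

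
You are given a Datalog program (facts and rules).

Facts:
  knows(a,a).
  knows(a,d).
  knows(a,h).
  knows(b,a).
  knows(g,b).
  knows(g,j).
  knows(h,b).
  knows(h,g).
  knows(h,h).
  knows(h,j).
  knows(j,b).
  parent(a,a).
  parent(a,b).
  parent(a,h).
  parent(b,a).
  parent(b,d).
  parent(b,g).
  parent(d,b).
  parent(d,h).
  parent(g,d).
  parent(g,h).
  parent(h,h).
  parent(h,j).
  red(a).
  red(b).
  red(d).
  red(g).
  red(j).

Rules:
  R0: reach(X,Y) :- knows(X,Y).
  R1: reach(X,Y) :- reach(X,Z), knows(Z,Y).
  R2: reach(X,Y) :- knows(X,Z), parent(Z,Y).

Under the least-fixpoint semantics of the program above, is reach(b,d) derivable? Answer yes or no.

yes

round 1: derive reach(a,a) via R0 from knows(a,a)
round 1: derive reach(a,d) via R0 from knows(a,d)
round 1: derive reach(a,h) via R0 from knows(a,h)
round 1: derive reach(b,a) via R0 from knows(b,a)
round 1: derive reach(g,b) via R0 from knows(g,b)
round 1: derive reach(g,j) via R0 from knows(g,j)
round 1: derive reach(h,b) via R0 from knows(h,b)
round 1: derive reach(h,g) via R0 from knows(h,g)
round 1: derive reach(h,h) via R0 from knows(h,h)
round 1: derive reach(h,j) via R0 from knows(h,j)
round 1: derive reach(j,b) via R0 from knows(j,b)
round 1: derive reach(a,b) via R2 from knows(a,a), parent(a,b)
round 1: derive reach(a,j) via R2 from knows(a,h), parent(h,j)
round 1: derive reach(b,b) via R2 from knows(b,a), parent(a,b)
round 1: derive reach(b,h) via R2 from knows(b,a), parent(a,h)
round 1: derive reach(g,a) via R2 from knows(g,b), parent(b,a)
round 1: derive reach(g,d) via R2 from knows(g,b), parent(b,d)
round 1: derive reach(g,g) via R2 from knows(g,b), parent(b,g)
round 1: derive reach(h,a) via R2 from knows(h,b), parent(b,a)
round 1: derive reach(h,d) via R2 from knows(h,b), parent(b,d)
round 1: derive reach(j,a) via R2 from knows(j,b), parent(b,a)
round 1: derive reach(j,d) via R2 from knows(j,b), parent(b,d)
round 1: derive reach(j,g) via R2 from knows(j,b), parent(b,g)
round 2: derive reach(a,g) via R1 from reach(a,h), knows(h,g)
round 2: derive reach(b,d) via R1 from reach(b,a), knows(a,d)
round 2: derive reach(b,g) via R1 from reach(b,h), knows(h,g)
round 2: derive reach(b,j) via R1 from reach(b,h), knows(h,j)
round 2: derive reach(g,h) via R1 from reach(g,a), knows(a,h)
round 2: derive reach(j,h) via R1 from reach(j,a), knows(a,h)
round 2: derive reach(j,j) via R1 from reach(j,g), knows(g,j)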